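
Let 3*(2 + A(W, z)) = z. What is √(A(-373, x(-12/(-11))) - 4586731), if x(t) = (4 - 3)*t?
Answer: I*√554994649/11 ≈ 2141.7*I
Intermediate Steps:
x(t) = t (x(t) = 1*t = t)
A(W, z) = -2 + z/3
√(A(-373, x(-12/(-11))) - 4586731) = √((-2 + (-12/(-11))/3) - 4586731) = √((-2 + (-12*(-1/11))/3) - 4586731) = √((-2 + (⅓)*(12/11)) - 4586731) = √((-2 + 4/11) - 4586731) = √(-18/11 - 4586731) = √(-50454059/11) = I*√554994649/11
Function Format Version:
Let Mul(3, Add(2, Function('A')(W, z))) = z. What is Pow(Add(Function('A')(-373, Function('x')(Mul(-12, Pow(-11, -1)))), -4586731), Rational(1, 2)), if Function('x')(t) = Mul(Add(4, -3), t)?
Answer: Mul(Rational(1, 11), I, Pow(554994649, Rational(1, 2))) ≈ Mul(2141.7, I)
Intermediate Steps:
Function('x')(t) = t (Function('x')(t) = Mul(1, t) = t)
Function('A')(W, z) = Add(-2, Mul(Rational(1, 3), z))
Pow(Add(Function('A')(-373, Function('x')(Mul(-12, Pow(-11, -1)))), -4586731), Rational(1, 2)) = Pow(Add(Add(-2, Mul(Rational(1, 3), Mul(-12, Pow(-11, -1)))), -4586731), Rational(1, 2)) = Pow(Add(Add(-2, Mul(Rational(1, 3), Mul(-12, Rational(-1, 11)))), -4586731), Rational(1, 2)) = Pow(Add(Add(-2, Mul(Rational(1, 3), Rational(12, 11))), -4586731), Rational(1, 2)) = Pow(Add(Add(-2, Rational(4, 11)), -4586731), Rational(1, 2)) = Pow(Add(Rational(-18, 11), -4586731), Rational(1, 2)) = Pow(Rational(-50454059, 11), Rational(1, 2)) = Mul(Rational(1, 11), I, Pow(554994649, Rational(1, 2)))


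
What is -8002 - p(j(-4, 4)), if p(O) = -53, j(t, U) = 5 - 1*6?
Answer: -7949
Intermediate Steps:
j(t, U) = -1 (j(t, U) = 5 - 6 = -1)
-8002 - p(j(-4, 4)) = -8002 - 1*(-53) = -8002 + 53 = -7949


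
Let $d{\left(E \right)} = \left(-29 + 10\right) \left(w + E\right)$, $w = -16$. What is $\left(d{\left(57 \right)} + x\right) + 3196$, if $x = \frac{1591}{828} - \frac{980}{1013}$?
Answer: $\frac{2028092831}{838764} \approx 2418.0$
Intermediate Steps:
$d{\left(E \right)} = 304 - 19 E$ ($d{\left(E \right)} = \left(-29 + 10\right) \left(-16 + E\right) = - 19 \left(-16 + E\right) = 304 - 19 E$)
$x = \frac{800243}{838764}$ ($x = 1591 \cdot \frac{1}{828} - \frac{980}{1013} = \frac{1591}{828} - \frac{980}{1013} = \frac{800243}{838764} \approx 0.95407$)
$\left(d{\left(57 \right)} + x\right) + 3196 = \left(\left(304 - 1083\right) + \frac{800243}{838764}\right) + 3196 = \left(-779 + \frac{800243}{838764}\right) + 3196 = - \frac{652596913}{838764} + 3196 = \frac{2028092831}{838764}$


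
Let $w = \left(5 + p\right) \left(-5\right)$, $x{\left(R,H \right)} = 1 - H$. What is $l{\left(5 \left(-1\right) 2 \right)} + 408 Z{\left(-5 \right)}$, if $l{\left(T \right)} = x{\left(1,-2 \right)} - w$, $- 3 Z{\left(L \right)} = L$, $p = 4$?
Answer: $728$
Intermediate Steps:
$Z{\left(L \right)} = - \frac{L}{3}$
$w = -45$ ($w = \left(5 + 4\right) \left(-5\right) = 9 \left(-5\right) = -45$)
$l{\left(T \right)} = 48$ ($l{\left(T \right)} = \left(1 - -2\right) - -45 = \left(1 + 2\right) + 45 = 3 + 45 = 48$)
$l{\left(5 \left(-1\right) 2 \right)} + 408 Z{\left(-5 \right)} = 48 + 408 \left(\left(- \frac{1}{3}\right) \left(-5\right)\right) = 48 + 408 \cdot \frac{5}{3} = 48 + 680 = 728$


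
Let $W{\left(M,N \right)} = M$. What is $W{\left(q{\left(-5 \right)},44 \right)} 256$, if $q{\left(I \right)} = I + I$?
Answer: $-2560$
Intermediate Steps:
$q{\left(I \right)} = 2 I$
$W{\left(q{\left(-5 \right)},44 \right)} 256 = 2 \left(-5\right) 256 = \left(-10\right) 256 = -2560$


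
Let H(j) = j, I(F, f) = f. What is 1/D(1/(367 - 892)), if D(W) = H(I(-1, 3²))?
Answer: ⅑ ≈ 0.11111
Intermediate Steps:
D(W) = 9 (D(W) = 3² = 9)
1/D(1/(367 - 892)) = 1/9 = ⅑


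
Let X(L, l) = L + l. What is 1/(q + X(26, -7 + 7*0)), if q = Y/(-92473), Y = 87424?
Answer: 92473/1669563 ≈ 0.055388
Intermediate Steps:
q = -87424/92473 (q = 87424/(-92473) = 87424*(-1/92473) = -87424/92473 ≈ -0.94540)
1/(q + X(26, -7 + 7*0)) = 1/(-87424/92473 + (26 + (-7 + 7*0))) = 1/(-87424/92473 + (26 + (-7 + 0))) = 1/(-87424/92473 + (26 - 7)) = 1/(-87424/92473 + 19) = 1/(1669563/92473) = 92473/1669563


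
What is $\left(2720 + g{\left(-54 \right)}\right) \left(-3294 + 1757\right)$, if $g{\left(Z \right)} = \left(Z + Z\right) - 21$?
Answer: $-3982367$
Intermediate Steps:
$g{\left(Z \right)} = -21 + 2 Z$ ($g{\left(Z \right)} = 2 Z - 21 = -21 + 2 Z$)
$\left(2720 + g{\left(-54 \right)}\right) \left(-3294 + 1757\right) = \left(2720 + \left(-21 + 2 \left(-54\right)\right)\right) \left(-3294 + 1757\right) = \left(2720 - 129\right) \left(-1537\right) = 2591 \left(-1537\right) = -3982367$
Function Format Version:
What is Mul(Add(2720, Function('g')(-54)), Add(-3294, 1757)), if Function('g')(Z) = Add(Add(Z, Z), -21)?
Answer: -3982367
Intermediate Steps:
Function('g')(Z) = Add(-21, Mul(2, Z)) (Function('g')(Z) = Add(Mul(2, Z), -21) = Add(-21, Mul(2, Z)))
Mul(Add(2720, Function('g')(-54)), Add(-3294, 1757)) = Mul(Add(2720, Add(-21, Mul(2, -54))), Add(-3294, 1757)) = Mul(Add(2720, Add(-21, -108)), -1537) = Mul(Add(2720, -129), -1537) = Mul(2591, -1537) = -3982367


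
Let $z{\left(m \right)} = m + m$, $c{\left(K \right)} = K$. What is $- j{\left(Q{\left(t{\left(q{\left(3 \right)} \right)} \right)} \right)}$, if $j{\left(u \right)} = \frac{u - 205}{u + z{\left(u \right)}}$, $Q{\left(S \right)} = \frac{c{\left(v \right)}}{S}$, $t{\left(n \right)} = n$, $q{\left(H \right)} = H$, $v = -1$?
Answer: $- \frac{616}{3} \approx -205.33$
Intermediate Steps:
$Q{\left(S \right)} = - \frac{1}{S}$
$z{\left(m \right)} = 2 m$
$j{\left(u \right)} = \frac{-205 + u}{3 u}$ ($j{\left(u \right)} = \frac{u - 205}{u + 2 u} = \frac{-205 + u}{3 u}$)
$- j{\left(Q{\left(t{\left(q{\left(3 \right)} \right)} \right)} \right)} = - \frac{-205 - \frac{1}{3}}{3 \left(- \frac{1}{3}\right)} = - \frac{\left(-3\right) \left(-616\right)}{3 \cdot 3} = \left(-1\right) \frac{616}{3} = - \frac{616}{3}$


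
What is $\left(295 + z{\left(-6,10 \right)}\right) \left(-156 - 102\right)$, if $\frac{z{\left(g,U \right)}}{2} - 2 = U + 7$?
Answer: $-85914$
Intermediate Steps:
$z{\left(g,U \right)} = 18 + 2 U$ ($z{\left(g,U \right)} = 4 + 2 \left(U + 7\right) = 4 + 2 \left(7 + U\right) = 4 + \left(14 + 2 U\right) = 18 + 2 U$)
$\left(295 + z{\left(-6,10 \right)}\right) \left(-156 - 102\right) = \left(295 + \left(18 + 2 \cdot 10\right)\right) \left(-156 - 102\right) = \left(295 + \left(18 + 20\right)\right) \left(-258\right) = \left(295 + 38\right) \left(-258\right) = 333 \left(-258\right) = -85914$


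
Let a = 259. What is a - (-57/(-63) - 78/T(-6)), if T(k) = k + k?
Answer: 10567/42 ≈ 251.60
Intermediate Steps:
T(k) = 2*k
a - (-57/(-63) - 78/T(-6)) = 259 - (-57/(-63) - 78/(2*(-6))) = 259 - (-57*(-1/63) - 78/(-12)) = 259 - (19/21 - 78*(-1/12)) = 259 - (19/21 + 13/2) = 259 - 1*311/42 = 259 - 311/42 = 10567/42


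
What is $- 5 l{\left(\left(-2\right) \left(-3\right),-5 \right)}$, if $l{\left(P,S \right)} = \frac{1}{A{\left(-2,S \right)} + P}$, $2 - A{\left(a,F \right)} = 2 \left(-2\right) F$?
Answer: $\frac{5}{12} \approx 0.41667$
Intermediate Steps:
$A{\left(a,F \right)} = 2 + 4 F$ ($A{\left(a,F \right)} = 2 - 2 \left(-2\right) F = 2 - - 4 F = 2 + 4 F$)
$l{\left(P,S \right)} = \frac{1}{2 + P + 4 S}$ ($l{\left(P,S \right)} = \frac{1}{\left(2 + 4 S\right) + P} = \frac{1}{2 + P + 4 S}$)
$- 5 l{\left(\left(-2\right) \left(-3\right),-5 \right)} = - \frac{5}{2 - -6 + 4 \left(-5\right)} = - \frac{5}{2 + 6 - 20} = - \frac{5}{-12} = \left(-5\right) \left(- \frac{1}{12}\right) = \frac{5}{12}$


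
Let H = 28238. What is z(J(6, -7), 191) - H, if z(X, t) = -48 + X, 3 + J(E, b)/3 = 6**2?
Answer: -28187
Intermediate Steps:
J(E, b) = 99 (J(E, b) = -9 + 3*6**2 = -9 + 3*36 = -9 + 108 = 99)
z(J(6, -7), 191) - H = (-48 + 99) - 1*28238 = 51 - 28238 = -28187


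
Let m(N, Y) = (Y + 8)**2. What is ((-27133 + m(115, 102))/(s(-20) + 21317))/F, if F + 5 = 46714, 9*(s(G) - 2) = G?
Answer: -135297/8961168359 ≈ -1.5098e-5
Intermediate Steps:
s(G) = 2 + G/9
m(N, Y) = (8 + Y)**2
F = 46709 (F = -5 + 46714 = 46709)
((-27133 + m(115, 102))/(s(-20) + 21317))/F = ((-27133 + (8 + 102)**2)/((2 + (1/9)*(-20)) + 21317))/46709 = ((-27133 + 110**2)/((2 - 20/9) + 21317))*(1/46709) = ((-27133 + 12100)/(-2/9 + 21317))*(1/46709) = -15033/191851/9*(1/46709) = -15033*9/191851*(1/46709) = -135297/191851*1/46709 = -135297/8961168359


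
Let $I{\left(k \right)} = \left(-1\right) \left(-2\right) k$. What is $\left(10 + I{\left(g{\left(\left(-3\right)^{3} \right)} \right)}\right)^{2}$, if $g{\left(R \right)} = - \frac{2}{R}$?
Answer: $\frac{75076}{729} \approx 102.98$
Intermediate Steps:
$I{\left(k \right)} = 2 k$
$\left(10 + I{\left(g{\left(\left(-3\right)^{3} \right)} \right)}\right)^{2} = \left(10 + 2 \left(- \frac{2}{\left(-3\right)^{3}}\right)\right)^{2} = \left(10 + 2 \left(- \frac{2}{-27}\right)\right)^{2} = \left(10 + 2 \left(\left(-2\right) \left(- \frac{1}{27}\right)\right)\right)^{2} = \left(10 + 2 \cdot \frac{2}{27}\right)^{2} = \left(10 + \frac{4}{27}\right)^{2} = \left(\frac{274}{27}\right)^{2} = \frac{75076}{729}$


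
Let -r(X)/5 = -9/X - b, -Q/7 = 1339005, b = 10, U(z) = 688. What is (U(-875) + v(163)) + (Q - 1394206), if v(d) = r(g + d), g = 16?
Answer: -1927203992/179 ≈ -1.0766e+7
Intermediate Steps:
Q = -9373035 (Q = -7*1339005 = -9373035)
r(X) = 50 + 45/X (r(X) = -5*(-9/X - 1*10) = -5*(-9/X - 10) = -5*(-10 - 9/X) = 50 + 45/X)
v(d) = 50 + 45/(16 + d)
(U(-875) + v(163)) + (Q - 1394206) = (688 + 5*(169 + 10*163)/(16 + 163)) + (-9373035 - 1394206) = (688 + 5*(169 + 1630)/179) - 10767241 = (688 + 5*(1/179)*1799) - 10767241 = (688 + 8995/179) - 10767241 = 132147/179 - 10767241 = -1927203992/179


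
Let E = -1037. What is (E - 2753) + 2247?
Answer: -1543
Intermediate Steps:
(E - 2753) + 2247 = (-1037 - 2753) + 2247 = -3790 + 2247 = -1543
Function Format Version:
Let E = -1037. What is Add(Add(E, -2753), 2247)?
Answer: -1543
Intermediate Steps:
Add(Add(E, -2753), 2247) = Add(Add(-1037, -2753), 2247) = Add(-3790, 2247) = -1543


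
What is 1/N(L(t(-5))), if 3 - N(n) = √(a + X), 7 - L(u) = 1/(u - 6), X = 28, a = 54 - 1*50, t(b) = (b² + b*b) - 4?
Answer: -3/23 - 4*√2/23 ≈ -0.37638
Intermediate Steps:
t(b) = -4 + 2*b² (t(b) = (b² + b²) - 4 = 2*b² - 4 = -4 + 2*b²)
a = 4 (a = 54 - 50 = 4)
L(u) = 7 - 1/(-6 + u) (L(u) = 7 - 1/(u - 6) = 7 - 1/(-6 + u))
N(n) = 3 - 4*√2 (N(n) = 3 - √(4 + 28) = 3 - √32 = 3 - 4*√2)
1/N(L(t(-5))) = 1/(3 - 4*√2)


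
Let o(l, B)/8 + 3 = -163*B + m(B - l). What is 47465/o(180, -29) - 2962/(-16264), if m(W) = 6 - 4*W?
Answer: 10271167/8229584 ≈ 1.2481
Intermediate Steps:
o(l, B) = 24 - 1336*B + 32*l (o(l, B) = -24 + 8*(-163*B + (6 - 4*(B - l))) = -24 + 8*(-163*B + (6 + (-4*B + 4*l))) = -24 + 8*(-163*B + (6 - 4*B + 4*l)) = -24 + 8*(6 - 167*B + 4*l) = -24 + (48 - 1336*B + 32*l) = 24 - 1336*B + 32*l)
47465/o(180, -29) - 2962/(-16264) = 47465/(24 - 1336*(-29) + 32*180) - 2962/(-16264) = 47465/(24 + 38744 + 5760) - 2962*(-1/16264) = 47465/44528 + 1481/8132 = 47465*(1/44528) + 1481/8132 = 4315/4048 + 1481/8132 = 10271167/8229584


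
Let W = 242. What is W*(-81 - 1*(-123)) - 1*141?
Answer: 10023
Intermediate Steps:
W*(-81 - 1*(-123)) - 1*141 = 242*(-81 - 1*(-123)) - 1*141 = 242*(-81 + 123) - 141 = 242*42 - 141 = 10164 - 141 = 10023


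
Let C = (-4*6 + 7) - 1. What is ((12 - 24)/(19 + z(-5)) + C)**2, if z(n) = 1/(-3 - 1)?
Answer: 217156/625 ≈ 347.45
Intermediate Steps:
z(n) = -1/4 (z(n) = 1/(-4) = -1/4)
C = -18 (C = (-24 + 7) - 1 = -17 - 1 = -18)
((12 - 24)/(19 + z(-5)) + C)**2 = ((12 - 24)/(19 - 1/4) - 18)**2 = (-12/75/4 - 18)**2 = (-12*4/75 - 18)**2 = (-16/25 - 18)**2 = (-466/25)**2 = 217156/625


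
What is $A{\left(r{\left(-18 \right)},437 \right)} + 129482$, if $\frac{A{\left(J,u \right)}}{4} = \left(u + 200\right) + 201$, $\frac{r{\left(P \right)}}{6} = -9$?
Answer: $132834$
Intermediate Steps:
$r{\left(P \right)} = -54$ ($r{\left(P \right)} = 6 \left(-9\right) = -54$)
$A{\left(J,u \right)} = 1604 + 4 u$ ($A{\left(J,u \right)} = 4 \left(\left(u + 200\right) + 201\right) = 4 \left(\left(200 + u\right) + 201\right) = 4 \left(401 + u\right) = 1604 + 4 u$)
$A{\left(r{\left(-18 \right)},437 \right)} + 129482 = \left(1604 + 4 \cdot 437\right) + 129482 = \left(1604 + 1748\right) + 129482 = 3352 + 129482 = 132834$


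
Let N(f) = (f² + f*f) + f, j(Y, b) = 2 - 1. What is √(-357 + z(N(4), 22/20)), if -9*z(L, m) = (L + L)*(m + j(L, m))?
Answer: I*√9345/5 ≈ 19.334*I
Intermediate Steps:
j(Y, b) = 1
N(f) = f + 2*f² (N(f) = (f² + f²) + f = 2*f² + f = f + 2*f²)
z(L, m) = -2*L*(1 + m)/9 (z(L, m) = -(L + L)*(m + 1)/9 = -2*L*(1 + m)/9)
√(-357 + z(N(4), 22/20)) = √(-357 - 2*4*(1 + 2*4)*(1 + 22/20)/9) = √(-357 - 2*4*(1 + 8)*(1 + 22*(1/20))/9) = √(-357 - 2*4*9*(1 + 11/10)/9) = √(-357 - 2/9*36*21/10) = √(-357 - 84/5) = √(-1869/5) = I*√9345/5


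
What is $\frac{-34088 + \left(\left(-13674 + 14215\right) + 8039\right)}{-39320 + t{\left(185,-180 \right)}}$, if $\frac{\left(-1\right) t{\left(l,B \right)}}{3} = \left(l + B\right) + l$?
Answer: $\frac{12754}{19945} \approx 0.63946$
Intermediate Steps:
$t{\left(l,B \right)} = - 6 l - 3 B$ ($t{\left(l,B \right)} = - 3 \left(\left(l + B\right) + l\right) = - 3 \left(\left(B + l\right) + l\right) = - 3 \left(B + 2 l\right) = - 6 l - 3 B$)
$\frac{-34088 + \left(\left(-13674 + 14215\right) + 8039\right)}{-39320 + t{\left(185,-180 \right)}} = \frac{-34088 + \left(\left(-13674 + 14215\right) + 8039\right)}{-39320 - 570} = \frac{-34088 + \left(541 + 8039\right)}{-39320 + \left(-1110 + 540\right)} = \frac{-34088 + 8580}{-39320 - 570} = - \frac{25508}{-39890} = \left(-25508\right) \left(- \frac{1}{39890}\right) = \frac{12754}{19945}$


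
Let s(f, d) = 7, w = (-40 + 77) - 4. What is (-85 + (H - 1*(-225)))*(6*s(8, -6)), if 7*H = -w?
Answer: 5682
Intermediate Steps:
w = 33 (w = 37 - 4 = 33)
H = -33/7 (H = (-1*33)/7 = (⅐)*(-33) = -33/7 ≈ -4.7143)
(-85 + (H - 1*(-225)))*(6*s(8, -6)) = (-85 + (-33/7 - 1*(-225)))*(6*7) = (-85 + (-33/7 + 225))*42 = (-85 + 1542/7)*42 = (947/7)*42 = 5682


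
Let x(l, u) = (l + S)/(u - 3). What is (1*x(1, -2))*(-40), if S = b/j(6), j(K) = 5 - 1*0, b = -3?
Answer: 16/5 ≈ 3.2000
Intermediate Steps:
j(K) = 5 (j(K) = 5 + 0 = 5)
S = -⅗ (S = -3/5 = -3*⅕ = -⅗ ≈ -0.60000)
x(l, u) = (-⅗ + l)/(-3 + u) (x(l, u) = (l - ⅗)/(u - 3) = (-⅗ + l)/(-3 + u))
(1*x(1, -2))*(-40) = (1*((-⅗ + 1)/(-3 - 2)))*(-40) = (1*((⅖)/(-5)))*(-40) = (1*(-⅕*⅖))*(-40) = (1*(-2/25))*(-40) = -2/25*(-40) = 16/5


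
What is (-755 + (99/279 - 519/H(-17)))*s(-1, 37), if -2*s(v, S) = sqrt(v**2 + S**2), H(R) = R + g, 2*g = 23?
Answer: 112578*sqrt(1370)/341 ≈ 12220.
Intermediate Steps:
g = 23/2 (g = (1/2)*23 = 23/2 ≈ 11.500)
H(R) = 23/2 + R (H(R) = R + 23/2 = 23/2 + R)
s(v, S) = -sqrt(S**2 + v**2)/2 (s(v, S) = -sqrt(v**2 + S**2)/2 = -sqrt(S**2 + v**2)/2)
(-755 + (99/279 - 519/H(-17)))*s(-1, 37) = (-755 + (99/279 - 519/(23/2 - 17)))*(-sqrt(37**2 + (-1)**2)/2) = (-755 + (99*(1/279) - 519/(-11/2)))*(-sqrt(1369 + 1)/2) = (-755 + (11/31 - 519*(-2/11)))*(-sqrt(1370)/2) = (-755 + (11/31 + 1038/11))*(-sqrt(1370)/2) = (-755 + 32299/341)*(-sqrt(1370)/2) = -(-112578)*sqrt(1370)/341 = 112578*sqrt(1370)/341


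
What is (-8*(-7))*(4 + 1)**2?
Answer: 1400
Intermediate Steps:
(-8*(-7))*(4 + 1)**2 = 56*5**2 = 56*25 = 1400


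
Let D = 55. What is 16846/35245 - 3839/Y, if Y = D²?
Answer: -1533571/1938475 ≈ -0.79112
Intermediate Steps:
Y = 3025 (Y = 55² = 3025)
16846/35245 - 3839/Y = 16846/35245 - 3839/3025 = 16846*(1/35245) - 3839*1/3025 = 16846/35245 - 349/275 = -1533571/1938475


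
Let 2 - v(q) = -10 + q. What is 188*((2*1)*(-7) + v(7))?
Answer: -1692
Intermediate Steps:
v(q) = 12 - q (v(q) = 2 - (-10 + q) = 2 + (10 - q) = 12 - q)
188*((2*1)*(-7) + v(7)) = 188*((2*1)*(-7) + (12 - 1*7)) = 188*(2*(-7) + (12 - 7)) = 188*(-14 + 5) = 188*(-9) = -1692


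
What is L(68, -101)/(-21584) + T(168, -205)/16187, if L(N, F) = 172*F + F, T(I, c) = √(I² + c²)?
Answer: 17473/21584 + √70249/16187 ≈ 0.82591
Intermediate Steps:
L(N, F) = 173*F
L(68, -101)/(-21584) + T(168, -205)/16187 = (173*(-101))/(-21584) + √(168² + (-205)²)/16187 = -17473*(-1/21584) + √(28224 + 42025)*(1/16187) = 17473/21584 + √70249*(1/16187) = 17473/21584 + √70249/16187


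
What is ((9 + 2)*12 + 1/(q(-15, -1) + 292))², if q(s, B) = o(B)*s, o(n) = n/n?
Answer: 1336999225/76729 ≈ 17425.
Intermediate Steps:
o(n) = 1
q(s, B) = s (q(s, B) = 1*s = s)
((9 + 2)*12 + 1/(q(-15, -1) + 292))² = ((9 + 2)*12 + 1/(-15 + 292))² = (11*12 + 1/277)² = (132 + 1/277)² = (36565/277)² = 1336999225/76729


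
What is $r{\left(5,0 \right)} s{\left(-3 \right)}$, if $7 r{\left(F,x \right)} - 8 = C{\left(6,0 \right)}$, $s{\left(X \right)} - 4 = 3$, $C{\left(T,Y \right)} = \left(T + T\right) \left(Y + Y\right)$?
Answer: $8$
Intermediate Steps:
$C{\left(T,Y \right)} = 4 T Y$ ($C{\left(T,Y \right)} = 2 T 2 Y = 4 T Y$)
$s{\left(X \right)} = 7$ ($s{\left(X \right)} = 4 + 3 = 7$)
$r{\left(F,x \right)} = \frac{8}{7}$ ($r{\left(F,x \right)} = \frac{8}{7} + \frac{4 \cdot 6 \cdot 0}{7} = \frac{8}{7} + \frac{1}{7} \cdot 0 = \frac{8}{7} + 0 = \frac{8}{7}$)
$r{\left(5,0 \right)} s{\left(-3 \right)} = \frac{8}{7} \cdot 7 = 8$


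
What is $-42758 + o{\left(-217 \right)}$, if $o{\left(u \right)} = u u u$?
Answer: $-10261071$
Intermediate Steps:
$o{\left(u \right)} = u^{3}$ ($o{\left(u \right)} = u^{2} u = u^{3}$)
$-42758 + o{\left(-217 \right)} = -42758 + \left(-217\right)^{3} = -42758 - 10218313 = -10261071$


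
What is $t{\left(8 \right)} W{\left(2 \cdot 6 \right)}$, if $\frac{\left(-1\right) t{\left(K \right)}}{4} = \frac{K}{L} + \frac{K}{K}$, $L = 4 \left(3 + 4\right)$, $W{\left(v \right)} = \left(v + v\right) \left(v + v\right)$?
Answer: $- \frac{20736}{7} \approx -2962.3$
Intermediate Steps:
$W{\left(v \right)} = 4 v^{2}$ ($W{\left(v \right)} = 2 v 2 v = 4 v^{2}$)
$L = 28$ ($L = 4 \cdot 7 = 28$)
$t{\left(K \right)} = -4 - \frac{K}{7}$ ($t{\left(K \right)} = - 4 \left(\frac{K}{28} + \frac{K}{K}\right) = - 4 \left(K \frac{1}{28} + 1\right) = - 4 \left(\frac{K}{28} + 1\right) = - 4 \left(1 + \frac{K}{28}\right) = -4 - \frac{K}{7}$)
$t{\left(8 \right)} W{\left(2 \cdot 6 \right)} = \left(-4 - \frac{8}{7}\right) 4 \left(2 \cdot 6\right)^{2} = \left(-4 - \frac{8}{7}\right) 4 \cdot 12^{2} = - \frac{36 \cdot 4 \cdot 144}{7} = \left(- \frac{36}{7}\right) 576 = - \frac{20736}{7}$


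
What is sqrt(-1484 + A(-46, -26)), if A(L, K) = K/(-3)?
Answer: I*sqrt(13278)/3 ≈ 38.41*I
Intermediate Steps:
A(L, K) = -K/3 (A(L, K) = K*(-1/3) = -K/3)
sqrt(-1484 + A(-46, -26)) = sqrt(-1484 - 1/3*(-26)) = sqrt(-1484 + 26/3) = sqrt(-4426/3) = I*sqrt(13278)/3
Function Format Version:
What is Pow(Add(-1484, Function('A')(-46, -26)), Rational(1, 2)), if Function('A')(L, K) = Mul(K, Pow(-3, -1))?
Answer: Mul(Rational(1, 3), I, Pow(13278, Rational(1, 2))) ≈ Mul(38.410, I)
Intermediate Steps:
Function('A')(L, K) = Mul(Rational(-1, 3), K) (Function('A')(L, K) = Mul(K, Rational(-1, 3)) = Mul(Rational(-1, 3), K))
Pow(Add(-1484, Function('A')(-46, -26)), Rational(1, 2)) = Pow(Add(-1484, Mul(Rational(-1, 3), -26)), Rational(1, 2)) = Pow(Add(-1484, Rational(26, 3)), Rational(1, 2)) = Pow(Rational(-4426, 3), Rational(1, 2)) = Mul(Rational(1, 3), I, Pow(13278, Rational(1, 2)))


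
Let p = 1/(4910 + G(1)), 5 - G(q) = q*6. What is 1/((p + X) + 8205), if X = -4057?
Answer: 4909/20362533 ≈ 0.00024108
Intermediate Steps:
G(q) = 5 - 6*q (G(q) = 5 - q*6 = 5 - 6*q)
p = 1/4909 (p = 1/(4910 + (5 - 6*1)) = 1/(4910 + (5 - 6)) = 1/(4910 - 1) = 1/4909 ≈ 0.00020371)
1/((p + X) + 8205) = 1/((1/4909 - 4057) + 8205) = 1/(-19915812/4909 + 8205) = 1/(20362533/4909) = 4909/20362533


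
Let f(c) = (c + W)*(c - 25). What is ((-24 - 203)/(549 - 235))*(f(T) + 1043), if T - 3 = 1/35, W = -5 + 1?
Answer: -295967367/384650 ≈ -769.45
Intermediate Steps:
W = -4
T = 106/35 (T = 3 + 1/35 = 106/35 ≈ 3.0286)
f(c) = (-25 + c)*(-4 + c) (f(c) = (c - 4)*(c - 25) = (-4 + c)*(-25 + c) = (-25 + c)*(-4 + c))
((-24 - 203)/(549 - 235))*(f(T) + 1043) = ((-24 - 203)/(549 - 235))*((100 + (106/35)**2 - 29*106/35) + 1043) = (-227/314)*((100 + 11236/1225 - 3074/35) + 1043) = (-227*1/314)*(26146/1225 + 1043) = -227/314*1303821/1225 = -295967367/384650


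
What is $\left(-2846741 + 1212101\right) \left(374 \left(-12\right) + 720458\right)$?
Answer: $-1170353200800$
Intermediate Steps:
$\left(-2846741 + 1212101\right) \left(374 \left(-12\right) + 720458\right) = - 1634640 \left(-4488 + 720458\right) = \left(-1634640\right) 715970 = -1170353200800$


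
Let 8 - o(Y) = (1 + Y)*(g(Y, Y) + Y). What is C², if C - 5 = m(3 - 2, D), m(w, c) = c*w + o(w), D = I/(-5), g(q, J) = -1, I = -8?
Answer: 5329/25 ≈ 213.16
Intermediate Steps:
o(Y) = 8 - (1 + Y)*(-1 + Y)
D = 8/5 (D = -8/(-5) = -8*(-⅕) = 8/5 ≈ 1.6000)
m(w, c) = 9 - w² + c*w (m(w, c) = c*w + (9 - w²) = 9 - w² + c*w)
C = 73/5 (C = 5 + (9 - (3 - 2)² + 8*(3 - 2)/5) = 5 + (9 - 1*1² + (8/5)*1) = 5 + (9 - 1*1 + 8/5) = 5 + (9 - 1 + 8/5) = 5 + 48/5 = 73/5 ≈ 14.600)
C² = (73/5)² = 5329/25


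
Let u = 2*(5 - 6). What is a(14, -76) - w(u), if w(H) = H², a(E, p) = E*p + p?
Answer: -1144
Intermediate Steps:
a(E, p) = p + E*p
u = -2 (u = 2*(-1) = -2)
a(14, -76) - w(u) = -76*(1 + 14) - 1*(-2)² = -76*15 - 1*4 = -1140 - 4 = -1144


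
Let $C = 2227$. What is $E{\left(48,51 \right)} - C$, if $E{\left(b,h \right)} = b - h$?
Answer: $-2230$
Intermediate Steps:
$E{\left(48,51 \right)} - C = \left(48 - 51\right) - 2227 = -3 - 2227 = -2230$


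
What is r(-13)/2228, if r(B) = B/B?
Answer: 1/2228 ≈ 0.00044883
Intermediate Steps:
r(B) = 1
r(-13)/2228 = 1/2228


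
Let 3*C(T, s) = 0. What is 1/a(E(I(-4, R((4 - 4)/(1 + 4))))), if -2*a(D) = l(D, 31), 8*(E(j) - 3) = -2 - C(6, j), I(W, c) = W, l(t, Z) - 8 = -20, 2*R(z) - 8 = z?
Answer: ⅙ ≈ 0.16667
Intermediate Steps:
R(z) = 4 + z/2
l(t, Z) = -12 (l(t, Z) = 8 - 20 = -12)
C(T, s) = 0 (C(T, s) = (⅓)*0 = 0)
E(j) = 11/4 (E(j) = 3 + (-2 - 1*0)/8 = 3 + (-2 + 0)/8 = 3 + (⅛)*(-2) = 3 - ¼ = 11/4)
a(D) = 6 (a(D) = -½*(-12) = 6)
1/a(E(I(-4, R((4 - 4)/(1 + 4))))) = 1/6 = ⅙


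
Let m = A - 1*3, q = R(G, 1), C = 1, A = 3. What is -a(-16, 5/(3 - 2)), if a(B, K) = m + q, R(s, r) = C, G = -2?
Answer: -1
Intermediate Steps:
R(s, r) = 1
q = 1
m = 0 (m = 3 - 1*3 = 3 - 3 = 0)
a(B, K) = 1 (a(B, K) = 0 + 1 = 1)
-a(-16, 5/(3 - 2)) = -1*1 = -1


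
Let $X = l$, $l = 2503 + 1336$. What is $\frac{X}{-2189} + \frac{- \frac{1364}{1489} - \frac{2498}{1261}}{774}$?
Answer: $- \frac{254139438464}{144601842177} \approx -1.7575$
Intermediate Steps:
$l = 3839$
$X = 3839$
$\frac{X}{-2189} + \frac{- \frac{1364}{1489} - \frac{2498}{1261}}{774} = \frac{3839}{-2189} + \frac{- \frac{1364}{1489} - \frac{2498}{1261}}{774} = 3839 \left(- \frac{1}{2189}\right) + \left(\left(-1364\right) \frac{1}{1489} - \frac{2498}{1261}\right) \frac{1}{774} = - \frac{349}{199} + \left(- \frac{1364}{1489} - \frac{2498}{1261}\right) \frac{1}{774} = - \frac{349}{199} - \frac{2719763}{726642423} = - \frac{254139438464}{144601842177}$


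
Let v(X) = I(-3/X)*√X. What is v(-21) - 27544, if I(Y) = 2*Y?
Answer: -27544 + 2*I*√21/7 ≈ -27544.0 + 1.3093*I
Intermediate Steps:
v(X) = -6/√X (v(X) = (2*(-3/X))*√X = (-6/X)*√X = -6/√X)
v(-21) - 27544 = -(-2)*I*√21/7 - 27544 = 2*I*√21/7 - 27544 = -27544 + 2*I*√21/7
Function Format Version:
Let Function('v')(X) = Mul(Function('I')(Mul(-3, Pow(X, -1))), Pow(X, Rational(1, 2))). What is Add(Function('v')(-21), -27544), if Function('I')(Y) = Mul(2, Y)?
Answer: Add(-27544, Mul(Rational(2, 7), I, Pow(21, Rational(1, 2)))) ≈ Add(-27544., Mul(1.3093, I))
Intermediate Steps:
Function('v')(X) = Mul(-6, Pow(X, Rational(-1, 2))) (Function('v')(X) = Mul(Mul(2, Mul(-3, Pow(X, -1))), Pow(X, Rational(1, 2))) = Mul(Mul(-6, Pow(X, -1)), Pow(X, Rational(1, 2))) = Mul(-6, Pow(X, Rational(-1, 2))))
Add(Function('v')(-21), -27544) = Add(Mul(-6, Pow(-21, Rational(-1, 2))), -27544) = Add(Mul(-6, Mul(Rational(-1, 21), I, Pow(21, Rational(1, 2)))), -27544) = Add(Mul(Rational(2, 7), I, Pow(21, Rational(1, 2))), -27544) = Add(-27544, Mul(Rational(2, 7), I, Pow(21, Rational(1, 2))))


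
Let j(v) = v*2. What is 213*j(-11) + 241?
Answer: -4445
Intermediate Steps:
j(v) = 2*v
213*j(-11) + 241 = 213*(2*(-11)) + 241 = 213*(-22) + 241 = -4686 + 241 = -4445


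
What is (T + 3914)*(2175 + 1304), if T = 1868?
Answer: 20115578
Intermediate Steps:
(T + 3914)*(2175 + 1304) = (1868 + 3914)*(2175 + 1304) = 5782*3479 = 20115578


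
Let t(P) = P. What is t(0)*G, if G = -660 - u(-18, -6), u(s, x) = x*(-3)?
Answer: 0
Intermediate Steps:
u(s, x) = -3*x
G = -678 (G = -660 - (-3)*(-6) = -660 - 1*18 = -660 - 18 = -678)
t(0)*G = 0*(-678) = 0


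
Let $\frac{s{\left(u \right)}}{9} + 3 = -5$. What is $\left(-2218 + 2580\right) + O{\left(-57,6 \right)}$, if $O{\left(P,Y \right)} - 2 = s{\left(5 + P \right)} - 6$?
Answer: $286$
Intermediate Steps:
$s{\left(u \right)} = -72$ ($s{\left(u \right)} = -27 + 9 \left(-5\right) = -27 - 45 = -72$)
$O{\left(P,Y \right)} = -76$ ($O{\left(P,Y \right)} = 2 - 78 = -76$)
$\left(-2218 + 2580\right) + O{\left(-57,6 \right)} = \left(-2218 + 2580\right) - 76 = 362 - 76 = 286$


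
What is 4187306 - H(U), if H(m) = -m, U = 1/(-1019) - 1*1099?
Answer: 4265744932/1019 ≈ 4.1862e+6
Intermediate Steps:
U = -1119882/1019 (U = -1/1019 - 1099 = -1119882/1019 ≈ -1099.0)
4187306 - H(U) = 4187306 - (-1)*(-1119882)/1019 = 4187306 - 1*1119882/1019 = 4187306 - 1119882/1019 = 4265744932/1019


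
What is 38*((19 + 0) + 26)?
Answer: 1710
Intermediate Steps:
38*((19 + 0) + 26) = 38*(19 + 26) = 38*45 = 1710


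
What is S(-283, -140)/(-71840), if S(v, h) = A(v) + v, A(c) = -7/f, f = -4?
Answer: 225/57472 ≈ 0.0039150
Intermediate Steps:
A(c) = 7/4 (A(c) = -7/(-4) = -7*(-1/4) = 7/4)
S(v, h) = 7/4 + v
S(-283, -140)/(-71840) = (7/4 - 283)/(-71840) = -1125/4*(-1/71840) = 225/57472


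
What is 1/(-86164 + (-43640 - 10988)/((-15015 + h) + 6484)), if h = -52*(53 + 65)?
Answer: -14667/1263712760 ≈ -1.1606e-5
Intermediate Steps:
h = -6136 (h = -52*118 = -6136)
1/(-86164 + (-43640 - 10988)/((-15015 + h) + 6484)) = 1/(-86164 + (-43640 - 10988)/((-15015 - 6136) + 6484)) = 1/(-86164 - 54628/(-21151 + 6484)) = 1/(-86164 - 54628/(-14667)) = 1/(-86164 - 54628*(-1/14667)) = 1/(-86164 + 54628/14667) = 1/(-1263712760/14667) = -14667/1263712760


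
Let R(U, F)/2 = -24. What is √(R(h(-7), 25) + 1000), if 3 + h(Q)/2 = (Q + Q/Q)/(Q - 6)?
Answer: 2*√238 ≈ 30.854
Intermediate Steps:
h(Q) = -6 + 2*(1 + Q)/(-6 + Q) (h(Q) = -6 + 2*((Q + Q/Q)/(Q - 6)) = -6 + 2*((Q + 1)/(-6 + Q)) = -6 + 2*((1 + Q)/(-6 + Q)) = -6 + 2*(1 + Q)/(-6 + Q))
R(U, F) = -48 (R(U, F) = 2*(-24) = -48)
√(R(h(-7), 25) + 1000) = √(-48 + 1000) = √952 = 2*√238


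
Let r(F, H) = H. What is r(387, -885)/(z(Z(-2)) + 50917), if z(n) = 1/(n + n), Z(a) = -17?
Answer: -10030/577059 ≈ -0.017381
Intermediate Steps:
z(n) = 1/(2*n)
r(387, -885)/(z(Z(-2)) + 50917) = -885/((½)/(-17) + 50917) = -885/((½)*(-1/17) + 50917) = -885/(-1/34 + 50917) = -885/1731177/34 = -885*34/1731177 = -10030/577059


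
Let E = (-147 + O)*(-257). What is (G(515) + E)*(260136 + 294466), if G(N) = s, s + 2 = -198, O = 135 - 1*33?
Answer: 6303051730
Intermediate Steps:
O = 102 (O = 135 - 33 = 102)
s = -200 (s = -2 - 198 = -200)
G(N) = -200
E = 11565 (E = (-147 + 102)*(-257) = -45*(-257) = 11565)
(G(515) + E)*(260136 + 294466) = (-200 + 11565)*(260136 + 294466) = 11365*554602 = 6303051730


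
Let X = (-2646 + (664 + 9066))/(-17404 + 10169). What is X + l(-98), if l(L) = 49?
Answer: 347431/7235 ≈ 48.021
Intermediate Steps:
X = -7084/7235 (X = (-2646 + 9730)/(-7235) = 7084*(-1/7235) = -7084/7235 ≈ -0.97913)
X + l(-98) = -7084/7235 + 49 = 347431/7235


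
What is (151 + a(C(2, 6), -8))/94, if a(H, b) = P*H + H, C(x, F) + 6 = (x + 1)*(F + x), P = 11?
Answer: 367/94 ≈ 3.9043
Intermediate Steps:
C(x, F) = -6 + (1 + x)*(F + x) (C(x, F) = -6 + (x + 1)*(F + x) = -6 + (1 + x)*(F + x))
a(H, b) = 12*H (a(H, b) = 11*H + H = 12*H)
(151 + a(C(2, 6), -8))/94 = (151 + 12*(-6 + 6 + 2 + 2² + 6*2))/94 = (151 + 12*(-6 + 6 + 2 + 4 + 12))*(1/94) = (151 + 12*18)*(1/94) = (151 + 216)*(1/94) = 367*(1/94) = 367/94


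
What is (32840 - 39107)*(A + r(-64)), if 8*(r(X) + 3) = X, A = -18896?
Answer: 118490169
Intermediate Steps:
r(X) = -3 + X/8
(32840 - 39107)*(A + r(-64)) = (32840 - 39107)*(-18896 + (-3 + (1/8)*(-64))) = -6267*(-18896 + (-3 - 8)) = -6267*(-18896 - 11) = -6267*(-18907) = 118490169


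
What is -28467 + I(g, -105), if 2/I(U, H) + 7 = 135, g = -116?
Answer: -1821887/64 ≈ -28467.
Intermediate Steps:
I(U, H) = 1/64 (I(U, H) = 2/(-7 + 135) = 2/128 = 2*(1/128) = 1/64)
-28467 + I(g, -105) = -28467 + 1/64 = -1821887/64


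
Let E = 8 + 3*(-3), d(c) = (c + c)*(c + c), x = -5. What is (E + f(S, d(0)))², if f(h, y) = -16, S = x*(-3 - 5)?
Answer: 289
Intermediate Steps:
d(c) = 4*c² (d(c) = (2*c)*(2*c) = 4*c²)
S = 40 (S = -5*(-3 - 5) = -5*(-8) = 40)
E = -1 (E = 8 - 9 = -1)
(E + f(S, d(0)))² = (-1 - 16)² = (-17)² = 289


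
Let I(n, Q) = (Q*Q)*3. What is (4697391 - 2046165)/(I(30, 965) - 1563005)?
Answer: 1325613/615335 ≈ 2.1543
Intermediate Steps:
I(n, Q) = 3*Q² (I(n, Q) = Q²*3 = 3*Q²)
(4697391 - 2046165)/(I(30, 965) - 1563005) = (4697391 - 2046165)/(3*965² - 1563005) = 2651226/(3*931225 - 1563005) = 2651226/(2793675 - 1563005) = 2651226/1230670 = 2651226*(1/1230670) = 1325613/615335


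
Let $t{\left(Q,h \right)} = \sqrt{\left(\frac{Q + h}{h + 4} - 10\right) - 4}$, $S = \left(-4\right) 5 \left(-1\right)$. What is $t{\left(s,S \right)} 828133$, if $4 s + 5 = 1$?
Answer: $\frac{828133 i \sqrt{1902}}{12} \approx 3.0097 \cdot 10^{6} i$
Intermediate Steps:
$S = 20$ ($S = \left(-20\right) \left(-1\right) = 20$)
$s = -1$ ($s = - \frac{5}{4} + \frac{1}{4} \cdot 1 = - \frac{5}{4} + \frac{1}{4} = -1$)
$t{\left(Q,h \right)} = \sqrt{-14 + \frac{Q + h}{4 + h}}$ ($t{\left(Q,h \right)} = \sqrt{\left(\frac{Q + h}{4 + h} - 10\right) - 4} = \sqrt{\left(-10 + \frac{Q + h}{4 + h}\right) - 4} = \sqrt{-14 + \frac{Q + h}{4 + h}}$)
$t{\left(s,S \right)} 828133 = \sqrt{\frac{-56 - 1 - 260}{4 + 20}} \cdot 828133 = \sqrt{\frac{-56 - 1 - 260}{24}} \cdot 828133 = \sqrt{\frac{1}{24} \left(-317\right)} 828133 = \sqrt{- \frac{317}{24}} \cdot 828133 = \frac{i \sqrt{1902}}{12} \cdot 828133 = \frac{828133 i \sqrt{1902}}{12}$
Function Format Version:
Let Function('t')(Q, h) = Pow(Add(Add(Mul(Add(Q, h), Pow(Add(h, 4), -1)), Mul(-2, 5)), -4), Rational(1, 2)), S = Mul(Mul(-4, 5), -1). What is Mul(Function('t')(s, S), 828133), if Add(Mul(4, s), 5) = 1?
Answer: Mul(Rational(828133, 12), I, Pow(1902, Rational(1, 2))) ≈ Mul(3.0097e+6, I)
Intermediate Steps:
S = 20 (S = Mul(-20, -1) = 20)
s = -1 (s = Add(Rational(-5, 4), Mul(Rational(1, 4), 1)) = Add(Rational(-5, 4), Rational(1, 4)) = -1)
Function('t')(Q, h) = Pow(Add(-14, Mul(Pow(Add(4, h), -1), Add(Q, h))), Rational(1, 2)) (Function('t')(Q, h) = Pow(Add(Add(Mul(Add(Q, h), Pow(Add(4, h), -1)), -10), -4), Rational(1, 2)) = Pow(Add(Add(Mul(Pow(Add(4, h), -1), Add(Q, h)), -10), -4), Rational(1, 2)) = Pow(Add(Add(-10, Mul(Pow(Add(4, h), -1), Add(Q, h))), -4), Rational(1, 2)) = Pow(Add(-14, Mul(Pow(Add(4, h), -1), Add(Q, h))), Rational(1, 2)))
Mul(Function('t')(s, S), 828133) = Mul(Pow(Mul(Pow(Add(4, 20), -1), Add(-56, -1, Mul(-13, 20))), Rational(1, 2)), 828133) = Mul(Pow(Mul(Pow(24, -1), Add(-56, -1, -260)), Rational(1, 2)), 828133) = Mul(Pow(Mul(Rational(1, 24), -317), Rational(1, 2)), 828133) = Mul(Pow(Rational(-317, 24), Rational(1, 2)), 828133) = Mul(Mul(Rational(1, 12), I, Pow(1902, Rational(1, 2))), 828133) = Mul(Rational(828133, 12), I, Pow(1902, Rational(1, 2)))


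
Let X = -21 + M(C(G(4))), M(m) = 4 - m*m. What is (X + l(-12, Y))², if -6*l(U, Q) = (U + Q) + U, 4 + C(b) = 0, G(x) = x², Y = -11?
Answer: 26569/36 ≈ 738.03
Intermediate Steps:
C(b) = -4 (C(b) = -4 + 0 = -4)
l(U, Q) = -U/3 - Q/6 (l(U, Q) = -((U + Q) + U)/6 = -((Q + U) + U)/6 = -(Q + 2*U)/6 = -U/3 - Q/6)
M(m) = 4 - m²
X = -33 (X = -21 + (4 - 1*(-4)²) = -21 + (4 - 1*16) = -21 + (4 - 16) = -21 - 12 = -33)
(X + l(-12, Y))² = (-33 + (-⅓*(-12) - ⅙*(-11)))² = (-33 + (4 + 11/6))² = (-33 + 35/6)² = (-163/6)² = 26569/36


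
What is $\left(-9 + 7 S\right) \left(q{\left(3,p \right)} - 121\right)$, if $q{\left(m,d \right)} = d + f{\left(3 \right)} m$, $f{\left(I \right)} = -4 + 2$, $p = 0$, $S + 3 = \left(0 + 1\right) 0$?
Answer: $3810$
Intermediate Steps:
$S = -3$ ($S = -3 + \left(0 + 1\right) 0 = -3 + 1 \cdot 0 = -3 + 0 = -3$)
$f{\left(I \right)} = -2$
$q{\left(m,d \right)} = d - 2 m$
$\left(-9 + 7 S\right) \left(q{\left(3,p \right)} - 121\right) = \left(-9 + 7 \left(-3\right)\right) \left(\left(0 - 6\right) - 121\right) = \left(-9 - 21\right) \left(\left(0 - 6\right) - 121\right) = - 30 \left(-6 - 121\right) = \left(-30\right) \left(-127\right) = 3810$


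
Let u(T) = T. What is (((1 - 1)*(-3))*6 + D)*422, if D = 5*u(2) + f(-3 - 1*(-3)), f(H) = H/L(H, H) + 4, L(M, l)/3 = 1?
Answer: 5908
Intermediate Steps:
L(M, l) = 3 (L(M, l) = 3*1 = 3)
f(H) = 4 + H/3 (f(H) = H/3 + 4 = 4 + H/3)
D = 14 (D = 5*2 + (4 + (-3 - 1*(-3))/3) = 10 + (4 + (-3 + 3)/3) = 10 + (4 + (1/3)*0) = 10 + (4 + 0) = 10 + 4 = 14)
(((1 - 1)*(-3))*6 + D)*422 = (((1 - 1)*(-3))*6 + 14)*422 = ((0*(-3))*6 + 14)*422 = (0*6 + 14)*422 = (0 + 14)*422 = 14*422 = 5908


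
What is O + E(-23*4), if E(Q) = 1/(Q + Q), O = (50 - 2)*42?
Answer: 370943/184 ≈ 2016.0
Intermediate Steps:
O = 2016 (O = 48*42 = 2016)
E(Q) = 1/(2*Q)
O + E(-23*4) = 2016 + 1/(2*((-23*4))) = 2016 + (½)/(-92) = 2016 + (½)*(-1/92) = 2016 - 1/184 = 370943/184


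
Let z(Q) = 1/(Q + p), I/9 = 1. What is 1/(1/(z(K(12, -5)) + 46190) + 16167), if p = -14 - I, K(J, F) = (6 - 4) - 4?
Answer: 1154749/18668827108 ≈ 6.1854e-5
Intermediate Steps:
I = 9 (I = 9*1 = 9)
K(J, F) = -2 (K(J, F) = 2 - 4 = -2)
p = -23 (p = -14 - 1*9 = -14 - 9 = -23)
z(Q) = 1/(-23 + Q) (z(Q) = 1/(Q - 23) = 1/(-23 + Q))
1/(1/(z(K(12, -5)) + 46190) + 16167) = 1/(1/(1/(-23 - 2) + 46190) + 16167) = 1/(1/(1/(-25) + 46190) + 16167) = 1/(1/(-1/25 + 46190) + 16167) = 1/(1/(1154749/25) + 16167) = 1/(25/1154749 + 16167) = 1/(18668827108/1154749) = 1154749/18668827108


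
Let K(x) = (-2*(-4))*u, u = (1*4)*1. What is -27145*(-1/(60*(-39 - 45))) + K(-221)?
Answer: 26827/1008 ≈ 26.614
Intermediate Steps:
u = 4 (u = 4*1 = 4)
K(x) = 32 (K(x) = -2*(-4)*4 = 8*4 = 32)
-27145*(-1/(60*(-39 - 45))) + K(-221) = -27145*(-1/(60*(-39 - 45))) + 32 = -27145/((-60*(-84))) + 32 = -27145/5040 + 32 = -27145*1/5040 + 32 = -5429/1008 + 32 = 26827/1008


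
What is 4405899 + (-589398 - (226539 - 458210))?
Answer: 4048172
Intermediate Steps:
4405899 + (-589398 - (226539 - 458210)) = 4405899 + (-589398 - 1*(-231671)) = 4405899 + (-589398 + 231671) = 4405899 - 357727 = 4048172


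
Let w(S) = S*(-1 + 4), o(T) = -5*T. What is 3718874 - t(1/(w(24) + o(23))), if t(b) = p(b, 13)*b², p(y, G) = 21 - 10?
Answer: 6876198015/1849 ≈ 3.7189e+6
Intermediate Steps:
w(S) = 3*S (w(S) = S*3 = 3*S)
p(y, G) = 11
t(b) = 11*b²
3718874 - t(1/(w(24) + o(23))) = 3718874 - 11*(1/(3*24 - 5*23))² = 3718874 - 11*(1/(72 - 115))² = 3718874 - 11*(1/(-43))² = 3718874 - 11*(-1/43)² = 3718874 - 11/1849 = 6876198015/1849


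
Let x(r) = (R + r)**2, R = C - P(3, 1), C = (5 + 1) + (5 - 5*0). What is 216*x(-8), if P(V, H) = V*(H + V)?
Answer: 17496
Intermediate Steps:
C = 11 (C = 6 + (5 + 0) = 6 + 5 = 11)
R = -1 (R = 11 - 3*(1 + 3) = 11 - 3*4 = 11 - 1*12 = 11 - 12 = -1)
x(r) = (-1 + r)**2
216*x(-8) = 216*(-1 - 8)**2 = 216*(-9)**2 = 216*81 = 17496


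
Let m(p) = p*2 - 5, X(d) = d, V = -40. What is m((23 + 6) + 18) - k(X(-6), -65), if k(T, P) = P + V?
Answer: 194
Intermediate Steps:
m(p) = -5 + 2*p (m(p) = 2*p - 5 = -5 + 2*p)
k(T, P) = -40 + P (k(T, P) = P - 40 = -40 + P)
m((23 + 6) + 18) - k(X(-6), -65) = (-5 + 2*((23 + 6) + 18)) - (-40 - 65) = (-5 + 2*(29 + 18)) - 1*(-105) = (-5 + 2*47) + 105 = (-5 + 94) + 105 = 89 + 105 = 194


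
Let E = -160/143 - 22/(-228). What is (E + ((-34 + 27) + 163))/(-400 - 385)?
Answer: -505289/2559414 ≈ -0.19742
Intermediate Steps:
E = -16667/16302 (E = -160*1/143 - 22*(-1/228) = -160/143 + 11/114 = -16667/16302 ≈ -1.0224)
(E + ((-34 + 27) + 163))/(-400 - 385) = (-16667/16302 + ((-34 + 27) + 163))/(-400 - 385) = (-16667/16302 + (-7 + 163))/(-785) = (-16667/16302 + 156)*(-1/785) = (2526445/16302)*(-1/785) = -505289/2559414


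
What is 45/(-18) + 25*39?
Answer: 1945/2 ≈ 972.50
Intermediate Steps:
45/(-18) + 25*39 = 45*(-1/18) + 975 = -5/2 + 975 = 1945/2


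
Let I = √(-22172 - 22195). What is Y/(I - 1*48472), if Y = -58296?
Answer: 2825723712/2349579151 + 58296*I*√44367/2349579151 ≈ 1.2027 + 0.0052261*I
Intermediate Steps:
I = I*√44367 (I = √(-44367) = I*√44367 ≈ 210.63*I)
Y/(I - 1*48472) = -58296/(I*√44367 - 1*48472) = -58296/(I*√44367 - 48472) = -58296/(-48472 + I*√44367)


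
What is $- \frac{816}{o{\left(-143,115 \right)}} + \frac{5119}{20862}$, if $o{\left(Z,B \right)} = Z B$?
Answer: $\frac{101205347}{343075590} \approx 0.29499$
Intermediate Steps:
$o{\left(Z,B \right)} = B Z$
$- \frac{816}{o{\left(-143,115 \right)}} + \frac{5119}{20862} = - \frac{816}{115 \left(-143\right)} + \frac{5119}{20862} = - \frac{816}{-16445} + 5119 \cdot \frac{1}{20862} = \left(-816\right) \left(- \frac{1}{16445}\right) + \frac{5119}{20862} = \frac{816}{16445} + \frac{5119}{20862} = \frac{101205347}{343075590}$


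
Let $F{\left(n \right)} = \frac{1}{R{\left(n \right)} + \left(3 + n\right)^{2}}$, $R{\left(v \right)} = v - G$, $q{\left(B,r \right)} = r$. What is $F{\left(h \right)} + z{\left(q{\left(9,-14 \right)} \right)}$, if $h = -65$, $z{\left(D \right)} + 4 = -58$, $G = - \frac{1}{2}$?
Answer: $- \frac{468656}{7559} \approx -62.0$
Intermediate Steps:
$G = - \frac{1}{2}$ ($G = \left(-1\right) \frac{1}{2} = - \frac{1}{2} \approx -0.5$)
$z{\left(D \right)} = -62$ ($z{\left(D \right)} = -4 - 58 = -62$)
$R{\left(v \right)} = \frac{1}{2} + v$ ($R{\left(v \right)} = v - - \frac{1}{2} = v + \frac{1}{2} = \frac{1}{2} + v$)
$F{\left(n \right)} = \frac{1}{\frac{1}{2} + n + \left(3 + n\right)^{2}}$ ($F{\left(n \right)} = \frac{1}{\left(\frac{1}{2} + n\right) + \left(3 + n\right)^{2}} = \frac{1}{\frac{1}{2} + n + \left(3 + n\right)^{2}}$)
$F{\left(h \right)} + z{\left(q{\left(9,-14 \right)} \right)} = \frac{2}{19 + 2 \left(-65\right)^{2} + 14 \left(-65\right)} - 62 = \frac{2}{19 + 2 \cdot 4225 - 910} - 62 = \frac{2}{19 + 8450 - 910} - 62 = \frac{2}{7559} - 62 = - \frac{468656}{7559}$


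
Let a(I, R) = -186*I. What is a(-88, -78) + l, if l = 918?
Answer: 17286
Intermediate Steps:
a(-88, -78) + l = -186*(-88) + 918 = 16368 + 918 = 17286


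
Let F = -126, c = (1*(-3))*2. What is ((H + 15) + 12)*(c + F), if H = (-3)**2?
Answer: -4752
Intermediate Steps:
c = -6 (c = -3*2 = -6)
H = 9
((H + 15) + 12)*(c + F) = ((9 + 15) + 12)*(-6 - 126) = (24 + 12)*(-132) = 36*(-132) = -4752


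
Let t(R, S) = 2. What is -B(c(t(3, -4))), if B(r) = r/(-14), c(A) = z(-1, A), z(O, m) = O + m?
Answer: 1/14 ≈ 0.071429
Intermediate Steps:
c(A) = -1 + A
B(r) = -r/14 (B(r) = r*(-1/14) = -r/14)
-B(c(t(3, -4))) = -(-1)*(-1 + 2)/14 = -(-1)/14 = -1*(-1/14) = 1/14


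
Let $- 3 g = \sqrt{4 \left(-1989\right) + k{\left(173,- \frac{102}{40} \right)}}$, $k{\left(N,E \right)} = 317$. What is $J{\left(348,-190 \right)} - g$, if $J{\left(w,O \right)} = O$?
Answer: $-190 + \frac{i \sqrt{7639}}{3} \approx -190.0 + 29.134 i$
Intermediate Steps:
$g = - \frac{i \sqrt{7639}}{3}$ ($g = - \frac{\sqrt{4 \left(-1989\right) + 317}}{3} = - \frac{\sqrt{-7956 + 317}}{3} = - \frac{\sqrt{-7639}}{3} = - \frac{i \sqrt{7639}}{3} \approx - 29.134 i$)
$J{\left(348,-190 \right)} - g = -190 - - \frac{i \sqrt{7639}}{3} = -190 + \frac{i \sqrt{7639}}{3}$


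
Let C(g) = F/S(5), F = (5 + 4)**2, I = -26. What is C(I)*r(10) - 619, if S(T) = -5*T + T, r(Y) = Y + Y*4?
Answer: -1643/2 ≈ -821.50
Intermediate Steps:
r(Y) = 5*Y (r(Y) = Y + 4*Y = 5*Y)
S(T) = -4*T
F = 81 (F = 9**2 = 81)
C(g) = -81/20 (C(g) = 81/((-4*5)) = 81/(-20) = 81*(-1/20) = -81/20)
C(I)*r(10) - 619 = -81*10/4 - 619 = -81/20*50 - 619 = -405/2 - 619 = -1643/2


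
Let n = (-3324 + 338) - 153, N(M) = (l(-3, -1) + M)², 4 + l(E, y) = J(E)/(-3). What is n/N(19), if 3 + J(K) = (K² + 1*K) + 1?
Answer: -28251/1681 ≈ -16.806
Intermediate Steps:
J(K) = -2 + K + K² (J(K) = -3 + ((K² + 1*K) + 1) = -3 + ((K² + K) + 1) = -3 + ((K + K²) + 1) = -3 + (1 + K + K²) = -2 + K + K²)
l(E, y) = -10/3 - E/3 - E²/3 (l(E, y) = -4 + (-2 + E + E²)/(-3) = -4 + (-2 + E + E²)*(-⅓) = -4 + (⅔ - E/3 - E²/3) = -10/3 - E/3 - E²/3)
N(M) = (-16/3 + M)² (N(M) = ((-10/3 - ⅓*(-3) - ⅓*(-3)²) + M)² = ((-10/3 + 1 - ⅓*9) + M)² = ((-10/3 + 1 - 3) + M)² = (-16/3 + M)²)
n = -3139 (n = -2986 - 153 = -3139)
n/N(19) = -3139*9/(16 - 3*19)² = -3139*9/(16 - 57)² = -3139/((⅑)*(-41)²) = -3139/((⅑)*1681) = -3139/1681/9 = -3139*9/1681 = -28251/1681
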